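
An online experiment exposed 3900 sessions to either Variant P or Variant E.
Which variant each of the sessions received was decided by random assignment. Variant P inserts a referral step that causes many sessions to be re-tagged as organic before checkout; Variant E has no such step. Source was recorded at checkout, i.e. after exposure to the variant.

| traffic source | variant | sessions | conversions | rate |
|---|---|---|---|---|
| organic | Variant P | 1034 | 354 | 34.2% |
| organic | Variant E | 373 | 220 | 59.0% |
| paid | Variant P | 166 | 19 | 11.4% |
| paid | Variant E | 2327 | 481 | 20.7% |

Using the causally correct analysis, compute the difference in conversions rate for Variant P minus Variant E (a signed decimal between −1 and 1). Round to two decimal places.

+0.05

The traffic source-specific comparison favours Variant E throughout, but the pooled figures favour Variant P. The question is whether to condition on traffic source.
Traffic source here is a post-treatment variable shaped by the variant; conditioning on it would introduce bias rather than remove it. The overall comparison is the causal one.
The causal difference is the pooled difference: 0.311 − 0.260 = +0.051.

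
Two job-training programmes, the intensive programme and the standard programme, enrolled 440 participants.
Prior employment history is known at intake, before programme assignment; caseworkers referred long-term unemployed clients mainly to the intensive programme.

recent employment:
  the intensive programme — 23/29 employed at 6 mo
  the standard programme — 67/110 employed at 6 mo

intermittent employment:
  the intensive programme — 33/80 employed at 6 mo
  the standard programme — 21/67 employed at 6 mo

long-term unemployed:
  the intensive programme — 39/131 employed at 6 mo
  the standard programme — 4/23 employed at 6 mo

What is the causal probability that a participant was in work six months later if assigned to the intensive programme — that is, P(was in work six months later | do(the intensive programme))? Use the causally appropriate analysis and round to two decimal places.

0.49

The prior employment history-specific comparison favours the intensive programme throughout, but the pooled figures favour the standard programme. The question is whether to condition on prior employment history.
Nothing the programme does changes prior employment history; the imbalance is an allocation artefact. With prior employment history also predicting the outcome, the pooled figure is confounded, and the within-stratum comparison is the causal one.
Standardising the intensive programme to the population prior employment history mix: 0.316·23/29 + 0.334·33/80 + 0.350·39/131 = 0.493.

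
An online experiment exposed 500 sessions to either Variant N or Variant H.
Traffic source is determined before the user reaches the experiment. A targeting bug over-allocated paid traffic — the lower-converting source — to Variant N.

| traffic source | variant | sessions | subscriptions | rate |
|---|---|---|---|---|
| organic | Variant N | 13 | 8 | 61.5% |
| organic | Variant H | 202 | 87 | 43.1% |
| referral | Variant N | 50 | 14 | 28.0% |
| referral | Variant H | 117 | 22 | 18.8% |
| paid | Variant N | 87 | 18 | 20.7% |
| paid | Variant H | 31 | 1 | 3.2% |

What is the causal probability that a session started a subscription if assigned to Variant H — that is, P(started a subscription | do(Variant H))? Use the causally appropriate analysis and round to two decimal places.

The traffic source-specific comparison favours Variant N throughout, but the pooled figures favour Variant H. The question is whether to condition on traffic source.
The imbalance in traffic source arose from how sessions were allocated, not from anything the variant did; and traffic source independently affects the outcome. The pooled gap is confounded — condition on traffic source.
Standardising Variant H to the population traffic source mix: 0.430·87/202 + 0.334·22/117 + 0.236·1/31 = 0.256.

0.26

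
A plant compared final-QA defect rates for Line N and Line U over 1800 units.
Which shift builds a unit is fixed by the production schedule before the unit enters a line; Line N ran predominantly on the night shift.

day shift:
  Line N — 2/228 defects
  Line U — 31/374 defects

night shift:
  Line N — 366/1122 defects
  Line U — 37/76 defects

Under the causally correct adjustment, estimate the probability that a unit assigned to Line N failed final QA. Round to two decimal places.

0.22

Shift satisfies the back-door criterion: it is not a descendant of the line, and it blocks the spurious path from line to outcome. Adjusting for it (i.e., using the within-shift rates) gives the causal effect.
Standardising Line N to the population shift mix: 0.334·2/228 + 0.666·366/1122 = 0.220.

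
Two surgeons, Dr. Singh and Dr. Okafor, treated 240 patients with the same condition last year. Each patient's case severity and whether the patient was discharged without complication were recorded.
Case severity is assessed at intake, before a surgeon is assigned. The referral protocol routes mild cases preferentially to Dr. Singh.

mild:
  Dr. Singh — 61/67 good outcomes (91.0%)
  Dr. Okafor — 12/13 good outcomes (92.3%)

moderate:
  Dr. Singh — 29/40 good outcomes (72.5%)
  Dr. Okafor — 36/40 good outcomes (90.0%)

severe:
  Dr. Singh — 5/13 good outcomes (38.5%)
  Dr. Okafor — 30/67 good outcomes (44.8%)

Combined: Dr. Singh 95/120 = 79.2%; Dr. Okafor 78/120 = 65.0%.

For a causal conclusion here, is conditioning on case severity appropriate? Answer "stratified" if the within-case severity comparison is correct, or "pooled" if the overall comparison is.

Dr. Okafor is higher inside every case severity stratum but Dr. Singh is higher in aggregate. Whether to stratify depends on how case severity relates to the surgeon.
Case severity satisfies the back-door criterion: it is not a descendant of the surgeon, and it blocks the spurious path from surgeon to outcome. Adjusting for it (i.e., using the within-case severity rates) gives the causal effect.
Within each level — mild: 91.0% vs 92.3%; moderate: 72.5% vs 90.0%; severe: 38.5% vs 44.8% — Dr. Okafor is higher every time.

stratified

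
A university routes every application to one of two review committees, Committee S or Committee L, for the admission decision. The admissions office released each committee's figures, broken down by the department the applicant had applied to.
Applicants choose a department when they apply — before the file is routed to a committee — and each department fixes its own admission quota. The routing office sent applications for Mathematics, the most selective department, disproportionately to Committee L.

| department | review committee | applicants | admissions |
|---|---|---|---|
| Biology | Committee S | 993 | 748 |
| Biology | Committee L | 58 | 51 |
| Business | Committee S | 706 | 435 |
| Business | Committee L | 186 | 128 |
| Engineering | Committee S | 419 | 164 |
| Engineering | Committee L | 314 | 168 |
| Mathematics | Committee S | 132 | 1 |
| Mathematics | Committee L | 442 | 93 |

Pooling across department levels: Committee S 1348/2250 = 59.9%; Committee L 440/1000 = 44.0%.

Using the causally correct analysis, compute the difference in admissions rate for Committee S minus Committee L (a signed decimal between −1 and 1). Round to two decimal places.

Within every department level Committee L has the higher rate, yet pooled Committee S does — Simpson's reversal.
Nothing the review committee does changes department; the imbalance is an allocation artefact. With department also predicting the outcome, the pooled figure is confounded, and the within-stratum comparison is the causal one.
Adjusting over the population distribution of department: 0.323·(0.753−0.879) + 0.274·(0.616−0.688) + 0.226·(0.391−0.535) + 0.177·(0.008−0.210) = -0.129.

-0.13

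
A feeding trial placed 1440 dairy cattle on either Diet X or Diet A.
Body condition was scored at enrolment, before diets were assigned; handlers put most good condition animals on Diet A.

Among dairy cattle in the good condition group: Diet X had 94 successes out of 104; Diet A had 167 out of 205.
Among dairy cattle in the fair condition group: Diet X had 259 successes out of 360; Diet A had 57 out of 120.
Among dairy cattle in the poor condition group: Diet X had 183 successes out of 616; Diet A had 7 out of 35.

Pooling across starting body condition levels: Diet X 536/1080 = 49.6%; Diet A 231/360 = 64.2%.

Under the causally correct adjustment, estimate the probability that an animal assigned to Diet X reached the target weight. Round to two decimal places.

The starting body condition-specific comparison favours Diet X throughout, but the pooled figures favour Diet A. The question is whether to condition on starting body condition.
Nothing the diet does changes starting body condition; the imbalance is an allocation artefact. With starting body condition also predicting the outcome, the pooled figure is confounded, and the within-stratum comparison is the causal one.
Standardising Diet X to the population starting body condition mix: 0.215·94/104 + 0.333·259/360 + 0.452·183/616 = 0.568.

0.57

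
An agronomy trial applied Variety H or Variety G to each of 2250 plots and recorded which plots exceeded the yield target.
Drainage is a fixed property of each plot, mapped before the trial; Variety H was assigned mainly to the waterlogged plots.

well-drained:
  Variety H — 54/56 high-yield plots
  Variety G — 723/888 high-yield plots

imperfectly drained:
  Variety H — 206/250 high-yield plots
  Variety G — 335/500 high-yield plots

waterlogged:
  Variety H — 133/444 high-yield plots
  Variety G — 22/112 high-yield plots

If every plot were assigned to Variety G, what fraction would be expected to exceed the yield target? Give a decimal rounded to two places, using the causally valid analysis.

0.61

Within every field drainage level Variety H has the higher rate, yet pooled Variety G does — Simpson's reversal.
Here field drainage is a common cause — it drives both which variety a case falls under and the outcome. The crude comparison mixes populations; the stratum-specific rates are the causally relevant ones.
Standardising Variety G to the population field drainage mix: 0.420·723/888 + 0.333·335/500 + 0.247·22/112 = 0.613.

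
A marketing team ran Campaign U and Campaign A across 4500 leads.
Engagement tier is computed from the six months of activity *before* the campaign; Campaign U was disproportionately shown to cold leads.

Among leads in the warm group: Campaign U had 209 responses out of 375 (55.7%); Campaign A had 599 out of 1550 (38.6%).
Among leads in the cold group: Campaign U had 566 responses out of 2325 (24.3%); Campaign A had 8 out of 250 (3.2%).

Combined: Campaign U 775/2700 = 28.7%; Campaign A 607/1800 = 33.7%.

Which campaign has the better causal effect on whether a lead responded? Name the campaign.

Engagement tier differs across campaigns for reasons unrelated to any effect of the campaign itself, and it separately predicts the outcome — a classic confounder. We must compare within engagement tier levels.
Within each level — warm: 55.7% vs 38.6%; cold: 24.3% vs 3.2% — Campaign U is higher every time.

Campaign U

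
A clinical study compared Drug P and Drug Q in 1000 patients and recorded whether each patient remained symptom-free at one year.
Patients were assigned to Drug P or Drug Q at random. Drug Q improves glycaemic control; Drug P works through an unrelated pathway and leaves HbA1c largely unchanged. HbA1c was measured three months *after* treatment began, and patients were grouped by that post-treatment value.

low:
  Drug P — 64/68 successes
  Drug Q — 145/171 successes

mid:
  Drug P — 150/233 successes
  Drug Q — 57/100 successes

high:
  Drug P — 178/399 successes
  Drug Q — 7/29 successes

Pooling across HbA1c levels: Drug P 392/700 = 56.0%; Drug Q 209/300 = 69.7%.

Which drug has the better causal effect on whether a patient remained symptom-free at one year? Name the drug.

Drug Q

HbA1c is downstream of the drug. One should not condition on a consequence of treatment, so the overall rates are the right comparison.
Pooled: Drug P 56.0% vs Drug Q 69.7%; Drug Q is higher overall.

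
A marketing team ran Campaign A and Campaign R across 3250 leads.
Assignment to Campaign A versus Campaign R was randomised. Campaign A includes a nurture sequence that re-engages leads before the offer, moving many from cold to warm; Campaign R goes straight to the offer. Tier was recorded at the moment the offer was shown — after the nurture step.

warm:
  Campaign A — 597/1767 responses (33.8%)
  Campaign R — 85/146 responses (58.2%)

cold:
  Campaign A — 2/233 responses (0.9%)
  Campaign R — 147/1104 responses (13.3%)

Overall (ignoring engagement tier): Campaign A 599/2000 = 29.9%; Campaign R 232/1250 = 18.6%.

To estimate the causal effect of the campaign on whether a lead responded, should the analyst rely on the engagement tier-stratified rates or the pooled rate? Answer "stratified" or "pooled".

pooled

Stratifying would compare campaigns among leads the campaigns themselves sorted into engagement tier groups — a form of selection on an intermediate. The unconditioned pooled rates give the total causal effect.
Pooled: Campaign A 29.9% vs Campaign R 18.6%; Campaign A is higher overall.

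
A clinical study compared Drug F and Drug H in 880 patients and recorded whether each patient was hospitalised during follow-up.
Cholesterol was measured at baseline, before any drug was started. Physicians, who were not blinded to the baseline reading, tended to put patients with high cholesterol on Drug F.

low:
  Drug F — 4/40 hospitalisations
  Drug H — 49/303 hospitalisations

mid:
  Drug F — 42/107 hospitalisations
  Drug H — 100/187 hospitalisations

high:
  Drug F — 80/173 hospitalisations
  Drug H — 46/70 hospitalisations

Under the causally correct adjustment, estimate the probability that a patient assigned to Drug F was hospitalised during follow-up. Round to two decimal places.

0.30

Drug F is lower inside every cholesterol stratum but Drug H is lower in aggregate. Whether to stratify depends on how cholesterol relates to the drug.
The imbalance in cholesterol arose from how patients were allocated, not from anything the drug did; and cholesterol independently affects the outcome. The pooled gap is confounded — condition on cholesterol.
Standardising Drug F to the population cholesterol mix: 0.390·4/40 + 0.334·42/107 + 0.276·80/173 = 0.298.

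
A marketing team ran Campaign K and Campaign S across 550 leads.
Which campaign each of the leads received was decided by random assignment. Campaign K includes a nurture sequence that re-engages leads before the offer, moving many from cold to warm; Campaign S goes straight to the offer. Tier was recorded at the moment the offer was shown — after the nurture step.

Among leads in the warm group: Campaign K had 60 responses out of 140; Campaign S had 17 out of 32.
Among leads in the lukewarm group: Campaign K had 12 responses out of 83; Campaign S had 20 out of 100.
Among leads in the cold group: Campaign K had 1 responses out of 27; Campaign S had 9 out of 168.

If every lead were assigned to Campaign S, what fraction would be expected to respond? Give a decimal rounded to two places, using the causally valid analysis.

Within every engagement tier level Campaign S has the higher rate, yet pooled Campaign K does — Simpson's reversal.
Engagement tier is recorded after the campaign and is itself shifted by it — it sits on the causal path from campaign to outcome. Conditioning on a mediator would strip out part of the effect we want; the pooled comparison gives the total causal effect.
So P(outcome | do(Campaign S)) is just the pooled rate for Campaign S: 46/300 = 0.153.

0.15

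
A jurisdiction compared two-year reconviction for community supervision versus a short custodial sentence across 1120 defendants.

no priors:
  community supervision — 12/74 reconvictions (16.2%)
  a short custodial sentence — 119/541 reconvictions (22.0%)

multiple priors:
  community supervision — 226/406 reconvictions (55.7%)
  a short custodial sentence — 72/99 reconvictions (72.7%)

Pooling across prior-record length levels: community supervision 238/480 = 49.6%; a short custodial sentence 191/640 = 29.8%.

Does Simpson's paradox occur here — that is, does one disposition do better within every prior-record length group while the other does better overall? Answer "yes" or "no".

Within each prior-record length level (no priors 16.2% vs 22.0%; multiple priors 55.7% vs 72.7%), community supervision has the lower rate every time. Pooled: 49.6% vs 29.8% — a short custodial sentence has the lower rate overall. The two comparisons disagree.

yes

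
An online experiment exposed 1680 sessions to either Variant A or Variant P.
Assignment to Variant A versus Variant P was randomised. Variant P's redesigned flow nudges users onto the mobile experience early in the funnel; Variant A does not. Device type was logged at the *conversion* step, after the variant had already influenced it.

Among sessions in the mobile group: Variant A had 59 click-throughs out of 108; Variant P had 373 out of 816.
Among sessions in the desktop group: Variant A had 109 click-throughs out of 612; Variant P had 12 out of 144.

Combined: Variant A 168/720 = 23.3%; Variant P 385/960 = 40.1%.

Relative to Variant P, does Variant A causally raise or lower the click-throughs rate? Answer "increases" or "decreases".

Because the variant influences device type, device type is a post-treatment mediator, not a confounder. Stratifying on it would bias the estimate; the causal effect is the crude pooled difference.
Pooled: Variant A 23.3% vs Variant P 40.1%; Variant P is higher overall.

decreases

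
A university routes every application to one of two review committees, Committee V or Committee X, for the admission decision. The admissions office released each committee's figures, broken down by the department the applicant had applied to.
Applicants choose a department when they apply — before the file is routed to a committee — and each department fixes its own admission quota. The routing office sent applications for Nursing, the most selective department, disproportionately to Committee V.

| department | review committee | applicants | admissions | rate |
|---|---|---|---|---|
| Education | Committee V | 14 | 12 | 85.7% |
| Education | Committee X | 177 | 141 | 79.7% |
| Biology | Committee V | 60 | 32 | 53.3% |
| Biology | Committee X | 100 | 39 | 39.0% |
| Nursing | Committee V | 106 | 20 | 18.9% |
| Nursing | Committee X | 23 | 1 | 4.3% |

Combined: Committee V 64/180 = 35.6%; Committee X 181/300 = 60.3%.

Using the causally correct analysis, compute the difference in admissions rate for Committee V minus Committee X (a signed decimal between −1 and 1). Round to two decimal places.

+0.11

The imbalance in department arose from how applicants were allocated, not from anything the review committee did; and department independently affects the outcome. The pooled gap is confounded — condition on department.
Adjusting over the population distribution of department: 0.398·(0.857−0.797) + 0.333·(0.533−0.390) + 0.269·(0.189−0.043) = +0.111.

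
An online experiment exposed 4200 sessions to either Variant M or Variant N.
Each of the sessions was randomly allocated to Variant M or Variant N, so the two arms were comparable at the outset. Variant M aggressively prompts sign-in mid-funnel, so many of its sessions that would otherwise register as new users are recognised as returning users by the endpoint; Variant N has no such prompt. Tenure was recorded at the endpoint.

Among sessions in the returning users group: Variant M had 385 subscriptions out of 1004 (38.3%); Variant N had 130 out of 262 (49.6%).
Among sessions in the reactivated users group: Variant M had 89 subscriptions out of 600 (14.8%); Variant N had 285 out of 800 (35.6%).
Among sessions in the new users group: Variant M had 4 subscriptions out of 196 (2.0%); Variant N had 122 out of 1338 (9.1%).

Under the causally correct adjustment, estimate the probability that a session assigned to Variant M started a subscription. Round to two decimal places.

0.27

The user tenure-specific comparison favours Variant N throughout, but the pooled figures favour Variant M. The question is whether to condition on user tenure.
Because the variant influences user tenure, user tenure is a post-treatment mediator, not a confounder. Stratifying on it would bias the estimate; the causal effect is the crude pooled difference.
So P(outcome | do(Variant M)) is just the pooled rate for Variant M: 478/1800 = 0.266.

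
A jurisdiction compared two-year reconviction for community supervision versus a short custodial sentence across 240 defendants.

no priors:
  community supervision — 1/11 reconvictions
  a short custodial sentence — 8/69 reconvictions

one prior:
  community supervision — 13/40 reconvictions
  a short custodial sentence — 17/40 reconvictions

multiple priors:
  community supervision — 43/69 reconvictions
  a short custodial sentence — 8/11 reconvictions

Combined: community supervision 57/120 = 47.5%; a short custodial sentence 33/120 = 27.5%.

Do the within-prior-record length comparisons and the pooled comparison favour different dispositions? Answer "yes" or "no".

Within each prior-record length level (no priors 9.1% vs 11.6%; one prior 32.5% vs 42.5%; multiple priors 62.3% vs 72.7%), community supervision has the lower rate every time. Pooled: 47.5% vs 27.5% — a short custodial sentence has the lower rate overall. The two comparisons disagree.

yes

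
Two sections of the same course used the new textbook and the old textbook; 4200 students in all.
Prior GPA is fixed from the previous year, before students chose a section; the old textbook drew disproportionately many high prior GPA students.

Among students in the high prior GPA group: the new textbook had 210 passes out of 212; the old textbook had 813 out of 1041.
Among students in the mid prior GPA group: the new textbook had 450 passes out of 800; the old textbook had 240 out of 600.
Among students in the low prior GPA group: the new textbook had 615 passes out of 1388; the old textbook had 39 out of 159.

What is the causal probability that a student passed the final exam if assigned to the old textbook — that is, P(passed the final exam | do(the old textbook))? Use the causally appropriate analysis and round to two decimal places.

0.46

Here prior GPA band is a common cause — it drives both which teaching method a case falls under and the outcome. The crude comparison mixes populations; the stratum-specific rates are the causally relevant ones.
Standardising the old textbook to the population prior GPA band mix: 0.298·813/1041 + 0.333·240/600 + 0.368·39/159 = 0.457.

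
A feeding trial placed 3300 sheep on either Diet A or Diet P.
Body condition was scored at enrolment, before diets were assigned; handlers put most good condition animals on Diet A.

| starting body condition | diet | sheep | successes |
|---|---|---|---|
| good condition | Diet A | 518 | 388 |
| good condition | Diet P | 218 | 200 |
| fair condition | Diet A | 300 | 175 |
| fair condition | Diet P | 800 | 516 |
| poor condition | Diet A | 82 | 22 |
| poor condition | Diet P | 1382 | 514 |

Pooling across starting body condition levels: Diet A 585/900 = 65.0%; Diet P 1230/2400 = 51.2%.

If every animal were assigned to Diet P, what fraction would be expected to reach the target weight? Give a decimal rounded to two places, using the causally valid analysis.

0.58

Starting body condition differs across diets for reasons unrelated to any effect of the diet itself, and it separately predicts the outcome — a classic confounder. We must compare within starting body condition levels.
Standardising Diet P to the population starting body condition mix: 0.223·200/218 + 0.333·516/800 + 0.444·514/1382 = 0.585.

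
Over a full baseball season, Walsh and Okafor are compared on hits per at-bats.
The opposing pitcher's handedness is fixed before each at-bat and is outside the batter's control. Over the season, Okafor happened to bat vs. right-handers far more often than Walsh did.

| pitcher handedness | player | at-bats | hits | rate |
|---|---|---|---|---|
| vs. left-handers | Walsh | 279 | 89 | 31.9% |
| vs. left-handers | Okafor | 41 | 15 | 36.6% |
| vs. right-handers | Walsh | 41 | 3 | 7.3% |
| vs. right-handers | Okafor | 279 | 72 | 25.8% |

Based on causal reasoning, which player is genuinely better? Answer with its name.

Okafor

The pitcher handedness-specific comparison favours Okafor throughout, but the pooled figures favour Walsh. The question is whether to condition on pitcher handedness.
Since pitcher handedness is a pre-existing factor (not a product of the player) and it affects the outcome on its own, it is a confounder. The stratified rates, not the pooled rate, identify the causal effect.
Within each level — vs. left-handers: 31.9% vs 36.6%; vs. right-handers: 7.3% vs 25.8% — Okafor is higher every time.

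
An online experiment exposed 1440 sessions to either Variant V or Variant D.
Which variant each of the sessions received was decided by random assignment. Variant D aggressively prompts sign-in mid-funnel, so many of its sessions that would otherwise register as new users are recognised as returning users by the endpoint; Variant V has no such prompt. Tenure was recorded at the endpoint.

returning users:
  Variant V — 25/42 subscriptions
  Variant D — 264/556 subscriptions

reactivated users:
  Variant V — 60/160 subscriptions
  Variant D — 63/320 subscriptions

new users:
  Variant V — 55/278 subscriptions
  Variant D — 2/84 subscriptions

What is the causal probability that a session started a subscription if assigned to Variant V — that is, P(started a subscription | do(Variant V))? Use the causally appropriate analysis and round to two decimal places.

The distribution of user tenure is itself part of what the variant does — it is an intermediate outcome. Holding it fixed would remove that part of the effect; the total effect is the pooled difference.
So P(outcome | do(Variant V)) is just the pooled rate for Variant V: 140/480 = 0.292.

0.29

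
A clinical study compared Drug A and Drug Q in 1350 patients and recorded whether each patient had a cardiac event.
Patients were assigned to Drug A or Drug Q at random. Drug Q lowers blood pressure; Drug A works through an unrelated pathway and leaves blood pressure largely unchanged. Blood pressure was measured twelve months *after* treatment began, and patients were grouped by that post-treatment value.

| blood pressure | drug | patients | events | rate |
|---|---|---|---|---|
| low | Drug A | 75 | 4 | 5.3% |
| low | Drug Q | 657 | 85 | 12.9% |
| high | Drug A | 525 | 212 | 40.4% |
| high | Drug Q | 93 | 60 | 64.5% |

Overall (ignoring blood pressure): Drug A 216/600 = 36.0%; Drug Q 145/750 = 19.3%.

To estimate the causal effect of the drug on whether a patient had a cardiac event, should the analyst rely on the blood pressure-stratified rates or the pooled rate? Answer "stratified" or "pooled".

Blood pressure is recorded after the drug and is itself shifted by it — it sits on the causal path from drug to outcome. Conditioning on a mediator would strip out part of the effect we want; the pooled comparison gives the total causal effect.
Pooled: Drug A 36.0% vs Drug Q 19.3%; Drug Q is lower overall.

pooled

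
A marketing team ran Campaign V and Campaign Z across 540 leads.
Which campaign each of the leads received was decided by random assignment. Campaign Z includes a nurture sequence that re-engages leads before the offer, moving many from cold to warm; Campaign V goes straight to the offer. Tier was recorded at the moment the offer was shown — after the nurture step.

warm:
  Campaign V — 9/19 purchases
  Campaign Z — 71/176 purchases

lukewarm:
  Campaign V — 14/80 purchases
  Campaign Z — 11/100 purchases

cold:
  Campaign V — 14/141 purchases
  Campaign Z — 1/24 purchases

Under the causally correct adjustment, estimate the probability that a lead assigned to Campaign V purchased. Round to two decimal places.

Within every engagement tier level Campaign V has the higher rate, yet pooled Campaign Z does — Simpson's reversal.
Engagement tier here is a post-treatment variable shaped by the campaign; conditioning on it would introduce bias rather than remove it. The overall comparison is the causal one.
So P(outcome | do(Campaign V)) is just the pooled rate for Campaign V: 37/240 = 0.154.

0.15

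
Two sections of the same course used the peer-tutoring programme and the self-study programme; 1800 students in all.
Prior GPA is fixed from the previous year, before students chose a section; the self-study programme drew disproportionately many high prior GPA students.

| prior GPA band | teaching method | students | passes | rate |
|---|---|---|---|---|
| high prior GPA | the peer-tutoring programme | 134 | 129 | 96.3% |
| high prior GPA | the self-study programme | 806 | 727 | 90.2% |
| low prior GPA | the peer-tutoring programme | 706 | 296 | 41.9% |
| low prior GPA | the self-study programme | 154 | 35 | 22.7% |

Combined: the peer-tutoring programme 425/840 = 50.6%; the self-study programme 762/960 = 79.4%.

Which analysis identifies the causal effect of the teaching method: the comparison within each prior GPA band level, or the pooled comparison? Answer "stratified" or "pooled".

stratified

Here prior GPA band is a common cause — it drives both which teaching method a case falls under and the outcome. The crude comparison mixes populations; the stratum-specific rates are the causally relevant ones.
Within each level — high prior GPA: 96.3% vs 90.2%; low prior GPA: 41.9% vs 22.7% — the peer-tutoring programme is higher every time.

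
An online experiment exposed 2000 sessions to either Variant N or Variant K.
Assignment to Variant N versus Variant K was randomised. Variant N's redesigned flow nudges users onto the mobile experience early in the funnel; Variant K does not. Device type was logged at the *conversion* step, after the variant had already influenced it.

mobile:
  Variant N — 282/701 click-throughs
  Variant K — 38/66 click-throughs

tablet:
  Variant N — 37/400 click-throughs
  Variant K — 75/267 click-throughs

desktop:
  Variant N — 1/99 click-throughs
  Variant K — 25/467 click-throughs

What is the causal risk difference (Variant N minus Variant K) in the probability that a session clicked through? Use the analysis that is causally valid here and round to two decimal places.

+0.09

Within every device type level Variant K has the higher rate, yet pooled Variant N does — Simpson's reversal.
Stratifying would compare variants among sessions the variants themselves sorted into device type groups — a form of selection on an intermediate. The unconditioned pooled rates give the total causal effect.
The causal difference is the pooled difference: 0.267 − 0.172 = +0.094.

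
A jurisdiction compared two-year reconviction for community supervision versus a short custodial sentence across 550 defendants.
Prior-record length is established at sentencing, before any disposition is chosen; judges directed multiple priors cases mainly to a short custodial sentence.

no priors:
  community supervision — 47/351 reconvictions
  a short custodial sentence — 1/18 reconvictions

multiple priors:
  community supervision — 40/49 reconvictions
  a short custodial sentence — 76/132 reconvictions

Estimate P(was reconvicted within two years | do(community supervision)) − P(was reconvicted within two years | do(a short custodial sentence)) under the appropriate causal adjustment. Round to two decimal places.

a short custodial sentence is lower inside every prior-record length stratum but community supervision is lower in aggregate. Whether to stratify depends on how prior-record length relates to the disposition.
The imbalance in prior-record length arose from how defendants were allocated, not from anything the disposition did; and prior-record length independently affects the outcome. The pooled gap is confounded — condition on prior-record length.
Adjusting over the population distribution of prior-record length: 0.671·(0.134−0.056) + 0.329·(0.816−0.576) = +0.132.

+0.13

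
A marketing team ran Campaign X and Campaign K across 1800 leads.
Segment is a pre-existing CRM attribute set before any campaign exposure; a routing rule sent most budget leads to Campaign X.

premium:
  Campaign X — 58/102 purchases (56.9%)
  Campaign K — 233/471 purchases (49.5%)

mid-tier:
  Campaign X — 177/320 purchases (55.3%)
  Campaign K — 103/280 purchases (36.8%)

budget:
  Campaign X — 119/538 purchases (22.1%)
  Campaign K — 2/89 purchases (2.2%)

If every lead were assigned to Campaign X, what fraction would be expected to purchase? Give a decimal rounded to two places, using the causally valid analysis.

0.44

Within every customer segment level Campaign X has the higher rate, yet pooled Campaign K does — Simpson's reversal.
Nothing the campaign does changes customer segment; the imbalance is an allocation artefact. With customer segment also predicting the outcome, the pooled figure is confounded, and the within-stratum comparison is the causal one.
Standardising Campaign X to the population customer segment mix: 0.318·58/102 + 0.333·177/320 + 0.348·119/538 = 0.442.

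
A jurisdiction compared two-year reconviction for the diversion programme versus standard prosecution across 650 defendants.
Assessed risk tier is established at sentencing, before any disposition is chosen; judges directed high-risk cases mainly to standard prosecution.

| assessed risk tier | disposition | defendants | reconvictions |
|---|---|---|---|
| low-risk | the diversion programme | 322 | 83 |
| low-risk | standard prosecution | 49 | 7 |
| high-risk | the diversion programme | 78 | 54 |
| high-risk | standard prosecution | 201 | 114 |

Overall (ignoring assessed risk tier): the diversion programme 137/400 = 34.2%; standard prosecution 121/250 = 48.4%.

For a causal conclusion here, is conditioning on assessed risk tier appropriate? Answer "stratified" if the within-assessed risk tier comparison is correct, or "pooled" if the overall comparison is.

stratified

Since assessed risk tier is a pre-existing factor (not a product of the disposition) and it affects the outcome on its own, it is a confounder. The stratified rates, not the pooled rate, identify the causal effect.
Within each level — low-risk: 25.8% vs 14.3%; high-risk: 69.2% vs 56.7% — standard prosecution is lower every time.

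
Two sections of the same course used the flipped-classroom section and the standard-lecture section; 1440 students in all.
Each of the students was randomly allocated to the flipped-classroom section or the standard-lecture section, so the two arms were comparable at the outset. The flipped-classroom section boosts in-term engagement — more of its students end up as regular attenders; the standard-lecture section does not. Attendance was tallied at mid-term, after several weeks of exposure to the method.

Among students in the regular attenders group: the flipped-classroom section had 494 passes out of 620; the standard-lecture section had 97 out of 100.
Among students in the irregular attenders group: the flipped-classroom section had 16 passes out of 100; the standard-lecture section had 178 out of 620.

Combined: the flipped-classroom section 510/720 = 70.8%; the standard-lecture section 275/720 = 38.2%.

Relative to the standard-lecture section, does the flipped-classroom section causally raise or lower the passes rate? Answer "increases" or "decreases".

increases

The mid-term attendance-specific comparison favours the standard-lecture section throughout, but the pooled figures favour the flipped-classroom section. The question is whether to condition on mid-term attendance.
Because the teaching method influences mid-term attendance, mid-term attendance is a post-treatment mediator, not a confounder. Stratifying on it would bias the estimate; the causal effect is the crude pooled difference.
Pooled: the flipped-classroom section 70.8% vs the standard-lecture section 38.2%; the flipped-classroom section is higher overall.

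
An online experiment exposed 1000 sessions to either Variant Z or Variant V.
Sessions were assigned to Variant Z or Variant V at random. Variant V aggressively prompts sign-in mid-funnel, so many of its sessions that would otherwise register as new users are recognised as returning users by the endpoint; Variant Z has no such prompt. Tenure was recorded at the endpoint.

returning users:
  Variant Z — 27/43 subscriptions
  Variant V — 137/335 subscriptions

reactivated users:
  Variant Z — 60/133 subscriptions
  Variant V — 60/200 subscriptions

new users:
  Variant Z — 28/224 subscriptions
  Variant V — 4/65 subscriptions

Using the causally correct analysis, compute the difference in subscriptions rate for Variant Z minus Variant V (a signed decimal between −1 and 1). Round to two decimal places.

-0.05

User tenure here is a post-treatment variable shaped by the variant; conditioning on it would introduce bias rather than remove it. The overall comparison is the causal one.
The causal difference is the pooled difference: 0.287 − 0.335 = -0.048.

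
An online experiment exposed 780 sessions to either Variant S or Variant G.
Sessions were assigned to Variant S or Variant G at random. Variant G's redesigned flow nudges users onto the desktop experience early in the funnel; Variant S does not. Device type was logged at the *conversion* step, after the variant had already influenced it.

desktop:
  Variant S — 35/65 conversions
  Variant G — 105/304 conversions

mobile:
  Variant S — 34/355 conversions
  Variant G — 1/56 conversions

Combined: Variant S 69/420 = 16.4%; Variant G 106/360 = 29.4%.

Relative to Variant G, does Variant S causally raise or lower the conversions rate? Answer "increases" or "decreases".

The stratified and pooled comparisons disagree (Variant S wins within each device type; Variant G wins overall), so the answer turns on the causal role of device type.
Stratifying would compare variants among sessions the variants themselves sorted into device type groups — a form of selection on an intermediate. The unconditioned pooled rates give the total causal effect.
Pooled: Variant S 16.4% vs Variant G 29.4%; Variant G is higher overall.

decreases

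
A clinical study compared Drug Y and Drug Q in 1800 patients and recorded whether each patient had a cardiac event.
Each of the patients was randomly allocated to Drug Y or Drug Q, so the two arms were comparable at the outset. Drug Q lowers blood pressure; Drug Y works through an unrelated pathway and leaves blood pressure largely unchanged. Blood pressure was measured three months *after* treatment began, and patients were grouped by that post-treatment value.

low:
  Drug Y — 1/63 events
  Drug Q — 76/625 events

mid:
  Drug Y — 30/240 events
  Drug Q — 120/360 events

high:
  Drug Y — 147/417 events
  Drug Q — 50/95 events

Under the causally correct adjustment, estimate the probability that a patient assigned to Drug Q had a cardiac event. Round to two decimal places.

0.23

Blood pressure here is a post-treatment variable shaped by the drug; conditioning on it would introduce bias rather than remove it. The overall comparison is the causal one.
So P(outcome | do(Drug Q)) is just the pooled rate for Drug Q: 246/1080 = 0.228.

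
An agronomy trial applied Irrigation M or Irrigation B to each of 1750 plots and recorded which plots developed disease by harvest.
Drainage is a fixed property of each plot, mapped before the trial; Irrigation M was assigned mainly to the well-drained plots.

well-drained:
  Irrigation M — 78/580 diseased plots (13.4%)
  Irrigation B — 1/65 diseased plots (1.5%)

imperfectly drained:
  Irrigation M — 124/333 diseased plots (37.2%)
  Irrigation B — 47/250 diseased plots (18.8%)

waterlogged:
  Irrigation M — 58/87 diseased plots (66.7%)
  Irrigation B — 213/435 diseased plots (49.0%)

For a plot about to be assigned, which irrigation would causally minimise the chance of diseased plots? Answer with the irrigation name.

Field drainage is set before the irrigation has any effect — it is not caused by the irrigation — and it independently drives the outcome. That makes it a confounder, so the causal comparison is within field drainage levels.
Within each level — well-drained: 13.4% vs 1.5%; imperfectly drained: 37.2% vs 18.8%; waterlogged: 66.7% vs 49.0% — Irrigation B is lower every time.

Irrigation B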